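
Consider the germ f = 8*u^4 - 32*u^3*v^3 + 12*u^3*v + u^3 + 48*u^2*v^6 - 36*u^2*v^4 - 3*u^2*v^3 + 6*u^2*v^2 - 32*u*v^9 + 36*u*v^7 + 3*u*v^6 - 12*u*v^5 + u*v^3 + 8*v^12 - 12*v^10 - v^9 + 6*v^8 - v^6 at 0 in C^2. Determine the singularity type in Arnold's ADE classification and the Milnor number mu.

The Hessian of f at 0 has rank 0. Corank 2; j^3 = u^3 is a perfect cube, so E-series; the 4-jet and mu = 7 give E_7.

Type E_{7}, Milnor number mu = 7.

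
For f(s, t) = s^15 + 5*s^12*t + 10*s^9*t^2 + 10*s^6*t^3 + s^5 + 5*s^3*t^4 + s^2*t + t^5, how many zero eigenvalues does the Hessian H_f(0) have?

Hessian at 0 has rank 0.

2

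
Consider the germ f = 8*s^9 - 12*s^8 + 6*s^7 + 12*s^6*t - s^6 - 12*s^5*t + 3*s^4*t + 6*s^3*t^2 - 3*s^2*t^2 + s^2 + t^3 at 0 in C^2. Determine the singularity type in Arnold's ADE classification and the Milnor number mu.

Type A_{2}, Milnor number mu = 2.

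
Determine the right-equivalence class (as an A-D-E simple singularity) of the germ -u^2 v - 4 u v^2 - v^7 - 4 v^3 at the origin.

D8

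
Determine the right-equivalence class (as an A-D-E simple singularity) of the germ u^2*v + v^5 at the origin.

D6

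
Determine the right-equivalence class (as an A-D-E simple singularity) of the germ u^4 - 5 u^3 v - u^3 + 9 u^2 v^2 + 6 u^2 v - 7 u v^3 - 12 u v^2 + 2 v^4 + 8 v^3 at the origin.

The Hessian of f at 0 has rank 0. Corank 2; j^3 = -(u - 2*v)^3 is a perfect cube, so E-series; the 4-jet and mu = 7 give E_7.

E7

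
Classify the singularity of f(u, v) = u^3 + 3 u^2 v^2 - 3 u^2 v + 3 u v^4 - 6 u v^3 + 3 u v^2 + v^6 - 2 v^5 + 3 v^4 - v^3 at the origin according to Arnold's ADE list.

E_{8}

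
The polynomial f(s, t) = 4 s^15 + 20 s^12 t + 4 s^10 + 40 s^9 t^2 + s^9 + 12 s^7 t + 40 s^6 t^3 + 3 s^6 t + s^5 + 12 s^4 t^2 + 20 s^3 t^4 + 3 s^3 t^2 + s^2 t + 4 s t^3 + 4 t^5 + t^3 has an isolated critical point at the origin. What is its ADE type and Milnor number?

Type D4, Milnor number mu = 4.

The Hessian of f at 0 has rank 0. Corank 2; j^3 = t*(s^2 + t^2) splits into three distinct lines over C (the quadratic factor has nonzero discriminant), so D_4.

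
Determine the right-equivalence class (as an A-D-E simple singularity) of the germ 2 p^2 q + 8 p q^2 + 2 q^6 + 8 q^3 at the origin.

The Hessian of f at 0 is [[0, 0], [0, 0]] with rank 0, so corank 2. A Groebner basis of the Jacobian ideal J(f) in C{p,q} is {p^2/6 + q^5 - 2*q^2/3, p^3 + 8*q^3, p*q + 2*q^2}; counting standard monomials gives mu = 7. Corank 2; j^3 = 2*q*(p + 2*q)^2 has shape L^2 M (L != M), so D-series; mu = 7 gives D_7.

D7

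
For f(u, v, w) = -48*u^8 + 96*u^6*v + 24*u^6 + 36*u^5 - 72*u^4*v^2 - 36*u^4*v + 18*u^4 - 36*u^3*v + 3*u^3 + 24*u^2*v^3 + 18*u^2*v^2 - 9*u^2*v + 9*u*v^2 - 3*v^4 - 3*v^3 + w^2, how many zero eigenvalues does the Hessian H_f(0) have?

2

Hessian at 0 has rank 1.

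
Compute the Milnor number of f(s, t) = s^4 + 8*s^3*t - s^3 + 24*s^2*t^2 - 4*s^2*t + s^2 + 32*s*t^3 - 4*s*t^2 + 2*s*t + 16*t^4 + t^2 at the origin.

2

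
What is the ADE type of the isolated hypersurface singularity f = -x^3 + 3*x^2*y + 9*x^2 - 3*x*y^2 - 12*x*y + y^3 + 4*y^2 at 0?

The Hessian of f at 0 has rank 1. Corank 1: A-series; mu = 2 gives A_2.

A_{2}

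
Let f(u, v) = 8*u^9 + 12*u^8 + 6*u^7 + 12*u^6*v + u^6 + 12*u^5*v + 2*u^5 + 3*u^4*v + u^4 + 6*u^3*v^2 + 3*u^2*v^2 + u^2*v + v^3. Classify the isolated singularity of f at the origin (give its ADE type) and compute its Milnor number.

Type D_4, Milnor number mu = 4.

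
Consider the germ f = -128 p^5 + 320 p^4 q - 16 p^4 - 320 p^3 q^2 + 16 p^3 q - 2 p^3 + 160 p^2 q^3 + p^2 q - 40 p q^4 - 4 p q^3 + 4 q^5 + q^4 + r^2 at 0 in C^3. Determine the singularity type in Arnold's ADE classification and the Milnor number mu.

The Hessian of f at 0 has rank 1. Corank 2; j^3 = -p^2*(2*p - q) has shape L^2 M (L != M), so D-series; mu = 5 gives D_5.

Type D5, Milnor number mu = 5.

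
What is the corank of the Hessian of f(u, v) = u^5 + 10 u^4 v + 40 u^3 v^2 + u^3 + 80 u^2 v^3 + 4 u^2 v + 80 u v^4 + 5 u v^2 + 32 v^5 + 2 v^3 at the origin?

2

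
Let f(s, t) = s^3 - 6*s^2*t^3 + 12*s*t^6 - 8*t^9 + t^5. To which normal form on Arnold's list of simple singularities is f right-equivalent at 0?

E_{8}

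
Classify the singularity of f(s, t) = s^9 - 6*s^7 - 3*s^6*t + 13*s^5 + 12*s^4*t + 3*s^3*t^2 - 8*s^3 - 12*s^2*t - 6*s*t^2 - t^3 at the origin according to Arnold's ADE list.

E_8

The Hessian of f at 0 has rank 0. Corank 2; j^3 = -(2*s + t)^3 is a perfect cube, so E-series; the 5-jet and mu = 8 give E_8.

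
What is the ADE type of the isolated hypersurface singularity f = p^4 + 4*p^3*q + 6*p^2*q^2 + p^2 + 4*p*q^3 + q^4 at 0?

The Hessian of f at 0 is [[2, 0], [0, 0]] with rank 1, so corank 1. A Groebner basis of the Jacobian ideal J(f) in C{p,q} is {q^3, p}; counting standard monomials gives mu = 3. Corank 1: A-series; mu = 3 gives A_3.

A_{3}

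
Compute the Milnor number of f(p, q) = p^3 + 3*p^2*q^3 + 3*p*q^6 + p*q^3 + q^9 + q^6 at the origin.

7

The Hessian of f at 0 has rank 0. Corank 2; j^3 = p^3 is a perfect cube, so E-series; the 4-jet and mu = 7 give E_7.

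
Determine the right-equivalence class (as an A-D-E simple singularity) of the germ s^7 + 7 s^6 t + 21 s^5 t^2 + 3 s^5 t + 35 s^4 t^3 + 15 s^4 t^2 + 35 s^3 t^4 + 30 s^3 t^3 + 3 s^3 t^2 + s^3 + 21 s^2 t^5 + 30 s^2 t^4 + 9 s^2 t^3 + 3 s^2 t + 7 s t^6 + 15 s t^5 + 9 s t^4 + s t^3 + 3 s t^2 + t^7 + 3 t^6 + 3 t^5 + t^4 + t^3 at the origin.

The Hessian of f at 0 has rank 0. Corank 2; j^3 = (s + t)^3 is a perfect cube, so E-series; the 4-jet and mu = 7 give E_7.

E_7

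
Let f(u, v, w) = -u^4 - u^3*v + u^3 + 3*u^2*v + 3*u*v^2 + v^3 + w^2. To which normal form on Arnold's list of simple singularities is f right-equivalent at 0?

E_{7}

The Hessian of f at 0 has rank 1. Corank 2; j^3 = (u + v)^3 is a perfect cube, so E-series; the 4-jet and mu = 7 give E_7.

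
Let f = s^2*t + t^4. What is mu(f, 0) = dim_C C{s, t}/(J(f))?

5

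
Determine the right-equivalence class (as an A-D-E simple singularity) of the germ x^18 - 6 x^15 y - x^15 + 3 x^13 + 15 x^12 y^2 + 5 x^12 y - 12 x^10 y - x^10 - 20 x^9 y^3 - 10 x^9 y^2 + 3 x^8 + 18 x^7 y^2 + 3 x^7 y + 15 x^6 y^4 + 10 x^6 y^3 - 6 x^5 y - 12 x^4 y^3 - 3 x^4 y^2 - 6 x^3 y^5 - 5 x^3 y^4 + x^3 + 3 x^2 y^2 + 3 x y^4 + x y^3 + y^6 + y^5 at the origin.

The Hessian of f at 0 has rank 0. Corank 2; j^3 = x^3 is a perfect cube, so E-series; the 4-jet and mu = 7 give E_7.

E_{7}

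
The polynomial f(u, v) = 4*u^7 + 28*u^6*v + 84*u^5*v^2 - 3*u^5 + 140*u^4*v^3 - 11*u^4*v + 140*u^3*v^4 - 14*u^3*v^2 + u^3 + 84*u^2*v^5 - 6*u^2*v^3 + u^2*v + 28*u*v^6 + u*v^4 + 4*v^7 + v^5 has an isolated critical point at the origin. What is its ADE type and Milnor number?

The Hessian of f at 0 has rank 0. Corank 2; j^3 = u^2*(u + v) has shape L^2 M (L != M), so D-series; mu = 6 gives D_6.

Type D6, Milnor number mu = 6.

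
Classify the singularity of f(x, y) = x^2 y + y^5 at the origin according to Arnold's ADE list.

D_6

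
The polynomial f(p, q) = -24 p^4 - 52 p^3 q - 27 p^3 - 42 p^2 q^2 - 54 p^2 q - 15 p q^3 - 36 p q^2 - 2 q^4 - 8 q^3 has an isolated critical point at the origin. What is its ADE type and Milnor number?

Type E7, Milnor number mu = 7.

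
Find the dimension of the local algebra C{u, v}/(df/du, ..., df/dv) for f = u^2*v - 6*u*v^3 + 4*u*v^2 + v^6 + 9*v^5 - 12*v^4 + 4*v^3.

7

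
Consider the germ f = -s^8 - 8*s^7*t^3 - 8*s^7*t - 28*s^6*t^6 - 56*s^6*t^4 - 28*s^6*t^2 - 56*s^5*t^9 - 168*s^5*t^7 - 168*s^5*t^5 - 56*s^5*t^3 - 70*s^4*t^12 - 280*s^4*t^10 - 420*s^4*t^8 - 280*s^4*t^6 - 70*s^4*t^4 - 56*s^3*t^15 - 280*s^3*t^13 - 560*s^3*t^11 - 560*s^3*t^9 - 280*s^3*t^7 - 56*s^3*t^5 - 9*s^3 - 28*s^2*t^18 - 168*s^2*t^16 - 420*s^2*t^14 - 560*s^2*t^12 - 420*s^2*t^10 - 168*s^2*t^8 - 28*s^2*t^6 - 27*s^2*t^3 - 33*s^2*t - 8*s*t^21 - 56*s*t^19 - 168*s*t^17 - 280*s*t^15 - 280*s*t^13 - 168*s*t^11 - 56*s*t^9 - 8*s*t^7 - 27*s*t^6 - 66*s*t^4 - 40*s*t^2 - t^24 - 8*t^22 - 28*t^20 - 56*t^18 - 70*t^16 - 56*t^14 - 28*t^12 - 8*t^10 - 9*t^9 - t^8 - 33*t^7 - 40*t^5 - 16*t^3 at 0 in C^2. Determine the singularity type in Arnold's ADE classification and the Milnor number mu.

The Hessian of f at 0 is [[0, 0], [0, 0]] with rank 0, so corank 2. A Groebner basis of the Jacobian ideal J(f) in C{s,t} is {s^2*t^2 - 64*s^2*t/59049 - 8*s^2/3 - 512*s*t^2/177147 - 16*s*t/3 - 1024*t^3/531441 - 64*t^2/27, 8*s^2*t/6561 + s^2 + s*t^3 + 64*s*t^2/19683 + 4*s*t/3 + 128*t^3/59049, -8*s^2*t/6561 - 64*s*t^2/19683 + s*t + t^4 - 128*t^3/59049 + 4*t^2/3, s^3 + 4*s^2*t + 16*s*t^2/3 + 64*t^3/27}; counting standard monomials gives mu = 9. Corank 2; j^3 = -(s + t)*(3*s + 4*t)^2 has shape L^2 M (L != M), so D-series; mu = 9 gives D_9.

Type D_{9}, Milnor number mu = 9.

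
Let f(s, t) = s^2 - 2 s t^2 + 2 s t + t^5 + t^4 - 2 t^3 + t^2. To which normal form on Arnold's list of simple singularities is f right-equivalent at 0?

A4

The Hessian of f at 0 has rank 1. Corank 1: A-series; mu = 4 gives A_4.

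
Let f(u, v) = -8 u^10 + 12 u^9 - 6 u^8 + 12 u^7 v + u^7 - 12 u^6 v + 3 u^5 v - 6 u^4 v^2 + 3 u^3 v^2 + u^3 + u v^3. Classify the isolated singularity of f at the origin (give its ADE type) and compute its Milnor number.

Type E_7, Milnor number mu = 7.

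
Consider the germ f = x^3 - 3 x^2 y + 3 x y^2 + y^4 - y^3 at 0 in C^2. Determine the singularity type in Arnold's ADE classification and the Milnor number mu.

The Hessian of f at 0 is [[0, 0], [0, 0]] with rank 0, so corank 2. A Groebner basis of the Jacobian ideal J(f) in C{x,y} is {y^3, x^2 - 2*x*y + y^2}; counting standard monomials gives mu = 6. Corank 2; j^3 = (x - y)^3 is a perfect cube, so E-series; the 4-jet and mu = 6 give E_6.

Type E6, Milnor number mu = 6.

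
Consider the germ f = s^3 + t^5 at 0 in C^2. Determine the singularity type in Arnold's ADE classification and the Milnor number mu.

Type E_8, Milnor number mu = 8.

The Hessian of f at 0 is [[0, 0], [0, 0]] with rank 0, so corank 2. A Groebner basis of the Jacobian ideal J(f) in C{s,t} is {t^4, s^2}; counting standard monomials gives mu = 8. Corank 2; j^3 = s^3 is a perfect cube, so E-series; the 5-jet and mu = 8 give E_8.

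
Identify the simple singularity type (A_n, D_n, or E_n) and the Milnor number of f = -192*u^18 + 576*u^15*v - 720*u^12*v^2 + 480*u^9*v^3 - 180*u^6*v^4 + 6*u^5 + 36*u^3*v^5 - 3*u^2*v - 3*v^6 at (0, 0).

The Hessian of f at 0 has rank 0. Corank 2; j^3 = -3*u^2*v has shape L^2 M (L != M), so D-series; mu = 7 gives D_7.

Type D_7, Milnor number mu = 7.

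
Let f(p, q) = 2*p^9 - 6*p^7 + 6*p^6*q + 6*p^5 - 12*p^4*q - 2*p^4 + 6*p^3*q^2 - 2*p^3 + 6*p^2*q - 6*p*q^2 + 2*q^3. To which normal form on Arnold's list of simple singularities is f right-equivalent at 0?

E_{6}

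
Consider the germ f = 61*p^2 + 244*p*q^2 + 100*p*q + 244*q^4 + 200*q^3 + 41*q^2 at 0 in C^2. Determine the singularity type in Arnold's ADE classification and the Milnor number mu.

The Hessian of f at 0 has rank 2. Corank 0: nondegenerate Morse point, so A_1.

Type A1, Milnor number mu = 1.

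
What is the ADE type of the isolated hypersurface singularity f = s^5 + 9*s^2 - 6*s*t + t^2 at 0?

A_{4}

The Hessian of f at 0 is [[18, -6], [-6, 2]] with rank 1, so corank 1. A Groebner basis of the Jacobian ideal J(f) in C{s,t} is {t^4, s - t/3}; counting standard monomials gives mu = 4. Corank 1: A-series; mu = 4 gives A_4.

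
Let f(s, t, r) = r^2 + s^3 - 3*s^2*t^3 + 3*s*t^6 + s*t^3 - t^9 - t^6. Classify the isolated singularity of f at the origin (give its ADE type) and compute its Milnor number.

Type E_7, Milnor number mu = 7.

The Hessian of f at 0 is [[0, 0, 0], [0, 0, 0], [0, 0, 2]] with rank 1, so corank 2. A Groebner basis of the Jacobian ideal J(f) in C{s,t,r} is {s^3, s*t^2, 3*s^2 + t^3, r}; counting standard monomials gives mu = 7. Corank 2; j^3 = s^3 is a perfect cube, so E-series; the 4-jet and mu = 7 give E_7.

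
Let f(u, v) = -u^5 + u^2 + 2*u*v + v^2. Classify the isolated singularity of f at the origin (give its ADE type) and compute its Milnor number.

The Hessian of f at 0 has rank 1. Corank 1: A-series; mu = 4 gives A_4.

Type A4, Milnor number mu = 4.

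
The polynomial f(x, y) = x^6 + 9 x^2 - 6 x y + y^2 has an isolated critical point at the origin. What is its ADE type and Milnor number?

Type A_{5}, Milnor number mu = 5.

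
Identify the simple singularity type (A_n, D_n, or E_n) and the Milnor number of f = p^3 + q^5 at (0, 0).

Type E_8, Milnor number mu = 8.

The Hessian of f at 0 is [[0, 0], [0, 0]] with rank 0, so corank 2. A Groebner basis of the Jacobian ideal J(f) in C{p,q} is {q^4, p^2}; counting standard monomials gives mu = 8. Corank 2; j^3 = p^3 is a perfect cube, so E-series; the 5-jet and mu = 8 give E_8.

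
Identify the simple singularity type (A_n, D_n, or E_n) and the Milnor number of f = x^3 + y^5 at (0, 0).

Type E8, Milnor number mu = 8.

The Hessian of f at 0 has rank 0. Corank 2; j^3 = x^3 is a perfect cube, so E-series; the 5-jet and mu = 8 give E_8.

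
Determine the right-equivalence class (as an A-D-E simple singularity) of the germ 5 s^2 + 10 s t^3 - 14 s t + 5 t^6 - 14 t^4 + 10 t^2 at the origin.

A_{1}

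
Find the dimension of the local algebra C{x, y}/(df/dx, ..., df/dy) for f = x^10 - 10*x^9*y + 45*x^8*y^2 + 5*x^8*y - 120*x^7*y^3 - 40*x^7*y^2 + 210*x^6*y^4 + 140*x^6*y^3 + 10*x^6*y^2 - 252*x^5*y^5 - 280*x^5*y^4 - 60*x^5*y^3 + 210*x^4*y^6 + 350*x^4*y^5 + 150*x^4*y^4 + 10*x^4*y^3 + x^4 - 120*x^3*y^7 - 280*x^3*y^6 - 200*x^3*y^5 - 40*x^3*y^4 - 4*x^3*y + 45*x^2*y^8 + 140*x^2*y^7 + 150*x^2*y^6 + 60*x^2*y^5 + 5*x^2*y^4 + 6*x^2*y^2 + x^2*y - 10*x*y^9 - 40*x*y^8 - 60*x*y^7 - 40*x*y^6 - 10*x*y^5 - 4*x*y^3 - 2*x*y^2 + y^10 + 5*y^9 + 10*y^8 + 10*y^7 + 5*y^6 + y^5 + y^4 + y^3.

6

The Hessian of f at 0 has rank 0. Corank 2; j^3 = y*(x - y)^2 has shape L^2 M (L != M), so D-series; mu = 6 gives D_6.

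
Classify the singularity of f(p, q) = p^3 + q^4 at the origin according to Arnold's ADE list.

E_{6}

The Hessian of f at 0 is [[0, 0], [0, 0]] with rank 0, so corank 2. A Groebner basis of the Jacobian ideal J(f) in C{p,q} is {q^3, p^2}; counting standard monomials gives mu = 6. Corank 2; j^3 = p^3 is a perfect cube, so E-series; the 4-jet and mu = 6 give E_6.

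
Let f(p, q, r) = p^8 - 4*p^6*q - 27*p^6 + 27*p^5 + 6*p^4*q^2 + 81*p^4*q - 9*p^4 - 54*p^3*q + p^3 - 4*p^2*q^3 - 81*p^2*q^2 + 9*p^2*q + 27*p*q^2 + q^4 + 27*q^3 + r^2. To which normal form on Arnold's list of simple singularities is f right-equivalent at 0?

E6

The Hessian of f at 0 has rank 1. Corank 2; j^3 = (p + 3*q)^3 is a perfect cube, so E-series; the 4-jet and mu = 6 give E_6.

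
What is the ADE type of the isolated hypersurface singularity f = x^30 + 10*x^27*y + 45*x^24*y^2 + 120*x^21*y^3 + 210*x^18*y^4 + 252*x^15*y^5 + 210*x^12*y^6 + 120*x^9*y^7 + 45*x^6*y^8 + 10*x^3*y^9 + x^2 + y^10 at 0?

The Hessian of f at 0 is [[2, 0], [0, 0]] with rank 1, so corank 1. A Groebner basis of the Jacobian ideal J(f) in C{x,y} is {y^9, x}; counting standard monomials gives mu = 9. Corank 1: A-series; mu = 9 gives A_9.

A_{9}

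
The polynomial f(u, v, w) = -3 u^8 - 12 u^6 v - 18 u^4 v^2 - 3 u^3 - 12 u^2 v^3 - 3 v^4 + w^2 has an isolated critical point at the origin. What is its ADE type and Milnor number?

Type E_6, Milnor number mu = 6.

The Hessian of f at 0 has rank 1. Corank 2; j^3 = -3*u^3 is a perfect cube, so E-series; the 4-jet and mu = 6 give E_6.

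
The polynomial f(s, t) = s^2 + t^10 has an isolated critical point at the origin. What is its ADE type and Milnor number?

Type A_9, Milnor number mu = 9.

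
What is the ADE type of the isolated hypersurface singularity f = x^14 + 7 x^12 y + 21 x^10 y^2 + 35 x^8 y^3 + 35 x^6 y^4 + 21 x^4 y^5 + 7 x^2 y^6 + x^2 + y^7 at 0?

The Hessian of f at 0 has rank 1. Corank 1: A-series; mu = 6 gives A_6.

A6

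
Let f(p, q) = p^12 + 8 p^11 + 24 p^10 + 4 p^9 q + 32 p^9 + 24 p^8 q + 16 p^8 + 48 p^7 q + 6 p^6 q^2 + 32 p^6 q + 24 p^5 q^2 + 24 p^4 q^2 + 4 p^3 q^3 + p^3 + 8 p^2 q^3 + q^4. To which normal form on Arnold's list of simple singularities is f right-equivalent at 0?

E6

The Hessian of f at 0 is [[0, 0], [0, 0]] with rank 0, so corank 2. A Groebner basis of the Jacobian ideal J(f) in C{p,q} is {q^3, p^2}; counting standard monomials gives mu = 6. Corank 2; j^3 = p^3 is a perfect cube, so E-series; the 4-jet and mu = 6 give E_6.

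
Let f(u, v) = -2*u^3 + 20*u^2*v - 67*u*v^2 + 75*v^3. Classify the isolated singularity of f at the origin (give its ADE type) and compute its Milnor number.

Type D4, Milnor number mu = 4.

The Hessian of f at 0 has rank 0. Corank 2; j^3 = -(u - 3*v)*(2*u^2 - 14*u*v + 25*v^2) splits into three distinct lines over C (the quadratic factor has nonzero discriminant), so D_4.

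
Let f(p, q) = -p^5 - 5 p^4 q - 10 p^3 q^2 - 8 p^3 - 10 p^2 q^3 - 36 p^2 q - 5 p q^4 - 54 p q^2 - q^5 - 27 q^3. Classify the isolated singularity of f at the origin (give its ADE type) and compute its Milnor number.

Type E8, Milnor number mu = 8.

The Hessian of f at 0 has rank 0. Corank 2; j^3 = -(2*p + 3*q)^3 is a perfect cube, so E-series; the 5-jet and mu = 8 give E_8.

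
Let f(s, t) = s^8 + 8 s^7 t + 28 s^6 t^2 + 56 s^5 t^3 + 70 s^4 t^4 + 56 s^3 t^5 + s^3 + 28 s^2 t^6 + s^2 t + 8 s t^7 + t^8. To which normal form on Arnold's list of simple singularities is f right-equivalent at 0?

D_{9}

The Hessian of f at 0 has rank 0. Corank 2; j^3 = s^2*(s + t) has shape L^2 M (L != M), so D-series; mu = 9 gives D_9.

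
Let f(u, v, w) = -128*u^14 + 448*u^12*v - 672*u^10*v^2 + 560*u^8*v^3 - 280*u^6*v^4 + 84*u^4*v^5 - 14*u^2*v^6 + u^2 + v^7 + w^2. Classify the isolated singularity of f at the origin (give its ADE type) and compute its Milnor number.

Type A6, Milnor number mu = 6.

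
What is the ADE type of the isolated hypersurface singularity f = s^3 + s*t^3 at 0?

E_7

The Hessian of f at 0 has rank 0. Corank 2; j^3 = s^3 is a perfect cube, so E-series; the 4-jet and mu = 7 give E_7.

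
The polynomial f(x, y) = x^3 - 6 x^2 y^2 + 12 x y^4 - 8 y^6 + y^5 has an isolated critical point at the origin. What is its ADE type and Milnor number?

Type E_{8}, Milnor number mu = 8.

The Hessian of f at 0 is [[0, 0], [0, 0]] with rank 0, so corank 2. A Groebner basis of the Jacobian ideal J(f) in C{x,y} is {y^4, x^3, -x^2/4 + x*y^2}; counting standard monomials gives mu = 8. Corank 2; j^3 = x^3 is a perfect cube, so E-series; the 5-jet and mu = 8 give E_8.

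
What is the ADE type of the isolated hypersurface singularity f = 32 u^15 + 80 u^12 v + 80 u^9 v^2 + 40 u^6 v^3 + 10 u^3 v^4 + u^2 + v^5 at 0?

The Hessian of f at 0 has rank 1. Corank 1: A-series; mu = 4 gives A_4.

A4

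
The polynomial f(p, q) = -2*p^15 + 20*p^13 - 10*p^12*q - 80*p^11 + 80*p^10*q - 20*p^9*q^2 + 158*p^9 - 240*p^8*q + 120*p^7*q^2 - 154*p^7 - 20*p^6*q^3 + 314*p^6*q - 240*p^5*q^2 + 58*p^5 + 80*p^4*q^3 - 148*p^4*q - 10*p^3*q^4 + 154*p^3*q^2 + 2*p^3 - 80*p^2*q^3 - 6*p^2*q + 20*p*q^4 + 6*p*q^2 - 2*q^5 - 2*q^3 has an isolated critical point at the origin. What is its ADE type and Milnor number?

Type E_{8}, Milnor number mu = 8.

The Hessian of f at 0 is [[0, 0], [0, 0]] with rank 0, so corank 2. A Groebner basis of the Jacobian ideal J(f) in C{p,q} is {7*p^2/2 + p*q^3 - 7*p*q + 7*q^2/2, 4*p^2 - 8*p*q + q^4 + 4*q^2, p^3 - 3*p*q^2 + 2*q^3, p^2*q - 2*p*q^2 + q^3}; counting standard monomials gives mu = 8. Corank 2; j^3 = 2*(p - q)^3 is a perfect cube, so E-series; the 5-jet and mu = 8 give E_8.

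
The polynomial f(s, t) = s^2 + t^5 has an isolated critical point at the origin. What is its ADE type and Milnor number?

Type A_{4}, Milnor number mu = 4.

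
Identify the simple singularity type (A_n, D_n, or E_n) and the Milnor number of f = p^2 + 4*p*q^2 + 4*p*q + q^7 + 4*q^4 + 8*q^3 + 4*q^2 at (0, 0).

Type A_6, Milnor number mu = 6.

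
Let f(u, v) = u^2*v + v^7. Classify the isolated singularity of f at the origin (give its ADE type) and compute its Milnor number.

The Hessian of f at 0 has rank 0. Corank 2; j^3 = u^2*v has shape L^2 M (L != M), so D-series; mu = 8 gives D_8.

Type D8, Milnor number mu = 8.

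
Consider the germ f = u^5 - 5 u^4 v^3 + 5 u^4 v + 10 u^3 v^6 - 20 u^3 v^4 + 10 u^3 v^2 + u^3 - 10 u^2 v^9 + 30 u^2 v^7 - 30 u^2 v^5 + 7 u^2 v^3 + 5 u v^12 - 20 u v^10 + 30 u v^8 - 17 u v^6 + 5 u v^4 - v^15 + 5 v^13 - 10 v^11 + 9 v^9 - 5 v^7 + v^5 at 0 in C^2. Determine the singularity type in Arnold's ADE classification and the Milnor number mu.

Type E_8, Milnor number mu = 8.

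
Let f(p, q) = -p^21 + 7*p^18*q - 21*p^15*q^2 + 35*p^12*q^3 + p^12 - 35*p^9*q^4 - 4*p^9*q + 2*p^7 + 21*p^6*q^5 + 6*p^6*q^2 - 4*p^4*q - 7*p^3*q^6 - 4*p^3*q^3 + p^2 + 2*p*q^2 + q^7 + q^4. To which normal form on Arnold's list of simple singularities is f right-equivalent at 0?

The Hessian of f at 0 has rank 1. Corank 1: A-series; mu = 6 gives A_6.

A_{6}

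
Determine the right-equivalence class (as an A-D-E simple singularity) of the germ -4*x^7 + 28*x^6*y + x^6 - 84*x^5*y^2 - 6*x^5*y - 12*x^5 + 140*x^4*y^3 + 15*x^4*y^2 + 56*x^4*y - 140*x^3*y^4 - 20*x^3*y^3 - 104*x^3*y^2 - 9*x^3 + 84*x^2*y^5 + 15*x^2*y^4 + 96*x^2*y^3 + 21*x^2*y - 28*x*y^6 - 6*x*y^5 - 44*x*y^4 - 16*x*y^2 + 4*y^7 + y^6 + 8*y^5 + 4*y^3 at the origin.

The Hessian of f at 0 is [[0, 0], [0, 0]] with rank 0, so corank 2. A Groebner basis of the Jacobian ideal J(f) in C{x,y} is {243*x^2/2 - 405*x*y/2 + y^4 + 81*y^2, x^3 + 12*x^2 - 16*x*y - 8*y^3/27 + 16*y^2/3, x^2*y + 12*x^2 - 16*x*y - 4*y^3/9 + 16*y^2/3, 9*x^2 + x*y^2 - 12*x*y - 2*y^3/3 + 4*y^2}; counting standard monomials gives mu = 7. Corank 2; j^3 = -(x - y)*(3*x - 2*y)^2 has shape L^2 M (L != M), so D-series; mu = 7 gives D_7.

D_7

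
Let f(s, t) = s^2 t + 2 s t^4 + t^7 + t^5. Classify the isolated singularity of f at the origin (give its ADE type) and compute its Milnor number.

The Hessian of f at 0 is [[0, 0], [0, 0]] with rank 0, so corank 2. A Groebner basis of the Jacobian ideal J(f) in C{s,t} is {s*t + t^4, s*t^2, s^2 - 5*s*t}; counting standard monomials gives mu = 6. Corank 2; j^3 = s^2*t has shape L^2 M (L != M), so D-series; mu = 6 gives D_6.

Type D_6, Milnor number mu = 6.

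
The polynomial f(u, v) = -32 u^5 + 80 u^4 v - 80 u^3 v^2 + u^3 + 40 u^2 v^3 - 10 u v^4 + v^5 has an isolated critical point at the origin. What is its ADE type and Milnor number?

Type E8, Milnor number mu = 8.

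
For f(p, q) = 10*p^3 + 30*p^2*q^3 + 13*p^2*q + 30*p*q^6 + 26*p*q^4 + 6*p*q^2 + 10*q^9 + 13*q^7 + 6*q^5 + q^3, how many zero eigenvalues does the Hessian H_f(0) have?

2

The Hessian at 0 is [[0, 0], [0, 0]] of rank 0; hence corank 2.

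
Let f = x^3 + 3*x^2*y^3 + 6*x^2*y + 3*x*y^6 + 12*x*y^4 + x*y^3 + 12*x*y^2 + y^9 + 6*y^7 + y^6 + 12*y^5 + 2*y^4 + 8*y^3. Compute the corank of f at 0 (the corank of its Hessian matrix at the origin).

2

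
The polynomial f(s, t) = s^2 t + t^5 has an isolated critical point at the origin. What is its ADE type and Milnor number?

Type D6, Milnor number mu = 6.

The Hessian of f at 0 is [[0, 0], [0, 0]] with rank 0, so corank 2. A Groebner basis of the Jacobian ideal J(f) in C{s,t} is {s^2/5 + t^4, s^3, s*t}; counting standard monomials gives mu = 6. Corank 2; j^3 = s^2*t has shape L^2 M (L != M), so D-series; mu = 6 gives D_6.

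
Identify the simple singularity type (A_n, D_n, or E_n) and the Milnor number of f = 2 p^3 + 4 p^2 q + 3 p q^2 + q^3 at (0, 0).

The Hessian of f at 0 has rank 0. Corank 2; j^3 = (p + q)*(2*p^2 + 2*p*q + q^2) splits into three distinct lines over C (the quadratic factor has nonzero discriminant), so D_4.

Type D_{4}, Milnor number mu = 4.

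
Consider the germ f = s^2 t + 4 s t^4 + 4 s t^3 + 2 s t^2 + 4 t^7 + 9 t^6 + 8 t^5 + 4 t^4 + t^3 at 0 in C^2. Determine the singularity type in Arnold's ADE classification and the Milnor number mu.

Type D_{7}, Milnor number mu = 7.

The Hessian of f at 0 has rank 0. Corank 2; j^3 = t*(s + t)^2 has shape L^2 M (L != M), so D-series; mu = 7 gives D_7.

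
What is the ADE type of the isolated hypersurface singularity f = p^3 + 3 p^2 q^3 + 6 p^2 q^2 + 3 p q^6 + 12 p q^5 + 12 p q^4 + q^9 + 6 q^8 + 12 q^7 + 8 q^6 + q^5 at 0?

E_8

The Hessian of f at 0 has rank 0. Corank 2; j^3 = p^3 is a perfect cube, so E-series; the 5-jet and mu = 8 give E_8.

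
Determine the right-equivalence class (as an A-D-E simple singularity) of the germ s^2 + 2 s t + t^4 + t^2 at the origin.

The Hessian of f at 0 is [[2, 2], [2, 2]] with rank 1, so corank 1. A Groebner basis of the Jacobian ideal J(f) in C{s,t} is {t^3, s + t}; counting standard monomials gives mu = 3. Corank 1: A-series; mu = 3 gives A_3.

A3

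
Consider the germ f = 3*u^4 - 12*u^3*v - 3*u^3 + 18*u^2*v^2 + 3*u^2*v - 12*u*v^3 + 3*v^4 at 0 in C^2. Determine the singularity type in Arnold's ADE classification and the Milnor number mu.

The Hessian of f at 0 has rank 0. Corank 2; j^3 = -3*u^2*(u - v) has shape L^2 M (L != M), so D-series; mu = 5 gives D_5.

Type D_5, Milnor number mu = 5.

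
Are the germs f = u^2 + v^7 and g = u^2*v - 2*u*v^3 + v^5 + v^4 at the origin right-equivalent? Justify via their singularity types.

No.

The Hessian of f at 0 is [[2, 0], [0, 0]] with rank 1, so corank 1. A Groebner basis of the Jacobian ideal J(f) in C{u,v} is {v^6, u}; counting standard monomials gives mu = 6. Corank 1: A-series; mu = 6 gives A_6. The Hessian of g at 0 is [[0, 0], [0, 0]] with rank 0, so corank 2. A Groebner basis of the Jacobian ideal J(g) in C{u,v} is {u*v^2, -u*v + v^3, u^2 + 4*u*v}; counting standard monomials gives mu = 5. Corank 2; j^3 = u^2*v has shape L^2 M (L != M), so D-series; mu = 5 gives D_5. f is A_6 but g is D_5, hence not right-equivalent.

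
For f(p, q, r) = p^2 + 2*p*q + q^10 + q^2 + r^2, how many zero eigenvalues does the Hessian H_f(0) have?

Hessian at 0 has rank 2.

1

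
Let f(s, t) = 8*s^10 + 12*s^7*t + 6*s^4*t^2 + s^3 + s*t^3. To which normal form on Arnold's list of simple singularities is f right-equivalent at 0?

E_{7}

The Hessian of f at 0 has rank 0. Corank 2; j^3 = s^3 is a perfect cube, so E-series; the 4-jet and mu = 7 give E_7.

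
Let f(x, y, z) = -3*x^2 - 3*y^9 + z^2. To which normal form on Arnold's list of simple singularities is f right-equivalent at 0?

A_8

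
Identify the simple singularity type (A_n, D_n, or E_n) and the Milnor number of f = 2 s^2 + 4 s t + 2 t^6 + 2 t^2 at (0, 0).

Type A5, Milnor number mu = 5.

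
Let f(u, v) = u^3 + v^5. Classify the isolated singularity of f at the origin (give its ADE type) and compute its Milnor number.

Type E_{8}, Milnor number mu = 8.

The Hessian of f at 0 is [[0, 0], [0, 0]] with rank 0, so corank 2. A Groebner basis of the Jacobian ideal J(f) in C{u,v} is {v^4, u^2}; counting standard monomials gives mu = 8. Corank 2; j^3 = u^3 is a perfect cube, so E-series; the 5-jet and mu = 8 give E_8.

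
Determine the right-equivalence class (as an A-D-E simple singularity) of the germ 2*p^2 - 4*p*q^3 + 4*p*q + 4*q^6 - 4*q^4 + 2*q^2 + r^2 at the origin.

A5

The Hessian of f at 0 has rank 2. Corank 1: A-series; mu = 5 gives A_5.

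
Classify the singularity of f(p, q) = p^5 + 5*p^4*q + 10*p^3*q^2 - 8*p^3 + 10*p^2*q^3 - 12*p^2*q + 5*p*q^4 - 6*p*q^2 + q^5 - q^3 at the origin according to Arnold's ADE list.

The Hessian of f at 0 has rank 0. Corank 2; j^3 = -(2*p + q)^3 is a perfect cube, so E-series; the 5-jet and mu = 8 give E_8.

E_{8}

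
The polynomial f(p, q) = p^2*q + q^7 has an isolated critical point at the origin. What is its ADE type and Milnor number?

Type D8, Milnor number mu = 8.

The Hessian of f at 0 has rank 0. Corank 2; j^3 = p^2*q has shape L^2 M (L != M), so D-series; mu = 8 gives D_8.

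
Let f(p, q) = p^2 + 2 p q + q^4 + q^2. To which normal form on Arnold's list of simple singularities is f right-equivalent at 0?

The Hessian of f at 0 has rank 1. Corank 1: A-series; mu = 3 gives A_3.

A_3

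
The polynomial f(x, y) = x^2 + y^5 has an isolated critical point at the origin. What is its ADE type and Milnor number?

Type A4, Milnor number mu = 4.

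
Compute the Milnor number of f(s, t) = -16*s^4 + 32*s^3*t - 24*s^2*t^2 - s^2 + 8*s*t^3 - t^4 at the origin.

3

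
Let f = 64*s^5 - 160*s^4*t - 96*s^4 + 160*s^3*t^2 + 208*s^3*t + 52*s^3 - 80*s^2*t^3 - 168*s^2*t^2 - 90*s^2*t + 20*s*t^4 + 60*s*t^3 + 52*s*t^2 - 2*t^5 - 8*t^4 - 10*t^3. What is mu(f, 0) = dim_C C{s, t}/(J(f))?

4

The Hessian of f at 0 has rank 0. Corank 2; j^3 = 2*(2*s - t)*(13*s^2 - 16*s*t + 5*t^2) splits into three distinct lines over C (the quadratic factor has nonzero discriminant), so D_4.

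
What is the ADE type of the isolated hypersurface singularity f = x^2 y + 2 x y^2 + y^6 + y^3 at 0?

D_7

The Hessian of f at 0 has rank 0. Corank 2; j^3 = y*(x + y)^2 has shape L^2 M (L != M), so D-series; mu = 7 gives D_7.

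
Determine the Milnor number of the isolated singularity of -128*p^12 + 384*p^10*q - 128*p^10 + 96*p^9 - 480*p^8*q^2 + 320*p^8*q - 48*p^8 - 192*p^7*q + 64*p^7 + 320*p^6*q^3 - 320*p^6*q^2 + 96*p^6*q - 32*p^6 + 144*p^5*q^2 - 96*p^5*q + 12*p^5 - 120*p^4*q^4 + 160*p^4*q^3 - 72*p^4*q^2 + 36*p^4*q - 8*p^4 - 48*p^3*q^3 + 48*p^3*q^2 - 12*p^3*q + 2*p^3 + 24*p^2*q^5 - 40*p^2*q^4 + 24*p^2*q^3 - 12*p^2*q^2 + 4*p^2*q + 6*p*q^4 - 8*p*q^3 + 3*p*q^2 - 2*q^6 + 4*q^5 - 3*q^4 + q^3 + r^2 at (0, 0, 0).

4

The Hessian of f at 0 has rank 1. Corank 2; j^3 = (p + q)*(2*p^2 + 2*p*q + q^2) splits into three distinct lines over C (the quadratic factor has nonzero discriminant), so D_4.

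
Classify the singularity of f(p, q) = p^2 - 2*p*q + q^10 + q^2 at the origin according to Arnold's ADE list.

The Hessian of f at 0 is [[2, -2], [-2, 2]] with rank 1, so corank 1. A Groebner basis of the Jacobian ideal J(f) in C{p,q} is {q^9, p - q}; counting standard monomials gives mu = 9. Corank 1: A-series; mu = 9 gives A_9.

A9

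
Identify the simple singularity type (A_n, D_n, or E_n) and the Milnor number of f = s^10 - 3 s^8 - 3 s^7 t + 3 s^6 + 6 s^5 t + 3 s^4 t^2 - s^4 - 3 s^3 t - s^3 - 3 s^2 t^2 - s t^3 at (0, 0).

Type E_7, Milnor number mu = 7.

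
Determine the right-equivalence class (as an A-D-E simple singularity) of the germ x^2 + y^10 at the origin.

A9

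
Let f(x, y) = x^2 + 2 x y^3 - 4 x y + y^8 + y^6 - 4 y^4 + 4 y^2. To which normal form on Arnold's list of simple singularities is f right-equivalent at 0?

A_7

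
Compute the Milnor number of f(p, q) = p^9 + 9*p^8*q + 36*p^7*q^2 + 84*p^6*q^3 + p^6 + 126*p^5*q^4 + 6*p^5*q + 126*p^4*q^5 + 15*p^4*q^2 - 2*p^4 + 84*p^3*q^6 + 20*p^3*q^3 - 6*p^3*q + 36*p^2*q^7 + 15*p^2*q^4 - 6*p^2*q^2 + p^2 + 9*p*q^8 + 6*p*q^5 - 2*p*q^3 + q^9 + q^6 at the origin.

8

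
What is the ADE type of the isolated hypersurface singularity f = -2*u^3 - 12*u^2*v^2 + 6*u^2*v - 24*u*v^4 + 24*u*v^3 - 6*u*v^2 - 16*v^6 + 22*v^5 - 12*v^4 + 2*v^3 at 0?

E_8

The Hessian of f at 0 has rank 0. Corank 2; j^3 = -2*(u - v)^3 is a perfect cube, so E-series; the 5-jet and mu = 8 give E_8.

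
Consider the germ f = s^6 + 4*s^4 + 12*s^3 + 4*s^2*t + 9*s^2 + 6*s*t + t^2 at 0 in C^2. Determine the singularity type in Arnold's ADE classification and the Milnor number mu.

Type A5, Milnor number mu = 5.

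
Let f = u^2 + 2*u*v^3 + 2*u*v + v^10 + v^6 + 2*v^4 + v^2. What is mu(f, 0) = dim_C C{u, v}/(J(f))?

9

The Hessian of f at 0 is [[2, 2], [2, 2]] with rank 1, so corank 1. A Groebner basis of the Jacobian ideal J(f) in C{u,v} is {u^3 + 3*u^2*v + 3*u*v^2 - u - v, u + v^3 + v}; counting standard monomials gives mu = 9. Corank 1: A-series; mu = 9 gives A_9.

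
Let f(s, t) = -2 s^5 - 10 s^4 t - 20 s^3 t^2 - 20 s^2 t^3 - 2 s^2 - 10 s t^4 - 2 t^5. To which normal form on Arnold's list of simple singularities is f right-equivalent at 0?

The Hessian of f at 0 is [[-4, 0], [0, 0]] with rank 1, so corank 1. A Groebner basis of the Jacobian ideal J(f) in C{s,t} is {t^4, s}; counting standard monomials gives mu = 4. Corank 1: A-series; mu = 4 gives A_4.

A4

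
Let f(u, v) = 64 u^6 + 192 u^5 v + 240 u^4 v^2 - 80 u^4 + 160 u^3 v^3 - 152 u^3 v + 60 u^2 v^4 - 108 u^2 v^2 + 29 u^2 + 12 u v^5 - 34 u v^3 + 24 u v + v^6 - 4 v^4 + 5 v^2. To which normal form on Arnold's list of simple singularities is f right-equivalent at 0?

The Hessian of f at 0 has rank 2. Corank 0: nondegenerate Morse point, so A_1.

A_{1}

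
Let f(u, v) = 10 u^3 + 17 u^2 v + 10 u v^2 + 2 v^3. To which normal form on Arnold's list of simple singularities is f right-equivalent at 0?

D_4

The Hessian of f at 0 has rank 0. Corank 2; j^3 = (2*u + v)*(5*u^2 + 6*u*v + 2*v^2) splits into three distinct lines over C (the quadratic factor has nonzero discriminant), so D_4.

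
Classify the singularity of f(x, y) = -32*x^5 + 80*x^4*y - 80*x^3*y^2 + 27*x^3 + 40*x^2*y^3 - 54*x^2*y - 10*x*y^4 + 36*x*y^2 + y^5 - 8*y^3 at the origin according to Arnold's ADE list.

E_{8}

The Hessian of f at 0 has rank 0. Corank 2; j^3 = (3*x - 2*y)^3 is a perfect cube, so E-series; the 5-jet and mu = 8 give E_8.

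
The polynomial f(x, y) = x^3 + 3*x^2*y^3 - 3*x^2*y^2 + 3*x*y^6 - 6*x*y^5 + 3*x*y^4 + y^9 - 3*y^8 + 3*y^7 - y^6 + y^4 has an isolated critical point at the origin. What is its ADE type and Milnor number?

The Hessian of f at 0 is [[0, 0], [0, 0]] with rank 0, so corank 2. A Groebner basis of the Jacobian ideal J(f) in C{x,y} is {x^3, x^2*y, -x^2/2 + x*y^2, y^3}; counting standard monomials gives mu = 6. Corank 2; j^3 = x^3 is a perfect cube, so E-series; the 4-jet and mu = 6 give E_6.

Type E6, Milnor number mu = 6.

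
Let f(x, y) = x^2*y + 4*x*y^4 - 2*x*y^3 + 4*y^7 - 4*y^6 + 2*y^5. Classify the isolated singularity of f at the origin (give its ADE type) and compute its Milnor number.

The Hessian of f at 0 has rank 0. Corank 2; j^3 = x^2*y has shape L^2 M (L != M), so D-series; mu = 6 gives D_6.

Type D_{6}, Milnor number mu = 6.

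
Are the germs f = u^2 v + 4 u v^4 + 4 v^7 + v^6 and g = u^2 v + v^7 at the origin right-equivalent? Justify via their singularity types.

The Hessian of f at 0 is [[0, 0], [0, 0]] with rank 0, so corank 2. A Groebner basis of the Jacobian ideal J(f) in C{u,v} is {u*v/2 + v^4, u^3, u^2*v, -u^2/3 + u*v^2}; counting standard monomials gives mu = 7. Corank 2; j^3 = u^2*v has shape L^2 M (L != M), so D-series; mu = 7 gives D_7. The Hessian of g at 0 is [[0, 0], [0, 0]] with rank 0, so corank 2. A Groebner basis of the Jacobian ideal J(g) in C{u,v} is {u^2/7 + v^6, u^3, u*v}; counting standard monomials gives mu = 8. Corank 2; j^3 = u^2*v has shape L^2 M (L != M), so D-series; mu = 8 gives D_8. f is D_7 but g is D_8, hence not right-equivalent.

No.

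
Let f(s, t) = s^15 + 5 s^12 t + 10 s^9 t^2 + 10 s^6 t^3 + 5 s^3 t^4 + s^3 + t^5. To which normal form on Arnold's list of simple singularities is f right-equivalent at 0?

E_{8}

The Hessian of f at 0 has rank 0. Corank 2; j^3 = s^3 is a perfect cube, so E-series; the 5-jet and mu = 8 give E_8.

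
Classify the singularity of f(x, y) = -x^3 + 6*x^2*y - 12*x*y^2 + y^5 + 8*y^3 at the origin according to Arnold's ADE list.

E_{8}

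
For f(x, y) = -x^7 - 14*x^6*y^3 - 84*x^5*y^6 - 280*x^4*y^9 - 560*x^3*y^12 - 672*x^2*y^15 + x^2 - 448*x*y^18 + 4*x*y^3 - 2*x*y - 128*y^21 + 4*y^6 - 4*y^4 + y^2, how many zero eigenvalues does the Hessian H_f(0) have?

The Hessian at 0 is [[2, -2], [-2, 2]] of rank 1; hence corank 1.

1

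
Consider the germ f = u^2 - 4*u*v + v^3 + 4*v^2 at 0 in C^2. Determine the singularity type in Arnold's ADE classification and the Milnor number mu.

Type A_2, Milnor number mu = 2.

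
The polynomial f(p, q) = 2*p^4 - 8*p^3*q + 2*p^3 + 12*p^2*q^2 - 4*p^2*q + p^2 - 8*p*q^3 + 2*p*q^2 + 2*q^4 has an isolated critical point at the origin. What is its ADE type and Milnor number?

The Hessian of f at 0 has rank 1. Corank 1: A-series; mu = 3 gives A_3.

Type A_3, Milnor number mu = 3.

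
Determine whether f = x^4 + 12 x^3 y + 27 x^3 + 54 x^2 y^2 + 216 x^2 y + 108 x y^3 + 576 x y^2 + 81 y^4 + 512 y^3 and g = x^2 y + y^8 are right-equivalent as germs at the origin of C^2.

No.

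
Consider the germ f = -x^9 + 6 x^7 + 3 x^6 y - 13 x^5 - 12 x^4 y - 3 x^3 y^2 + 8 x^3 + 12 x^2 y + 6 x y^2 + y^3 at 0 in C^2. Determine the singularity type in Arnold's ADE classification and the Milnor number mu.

Type E_8, Milnor number mu = 8.

The Hessian of f at 0 has rank 0. Corank 2; j^3 = (2*x + y)^3 is a perfect cube, so E-series; the 5-jet and mu = 8 give E_8.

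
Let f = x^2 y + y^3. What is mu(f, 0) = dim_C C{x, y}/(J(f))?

4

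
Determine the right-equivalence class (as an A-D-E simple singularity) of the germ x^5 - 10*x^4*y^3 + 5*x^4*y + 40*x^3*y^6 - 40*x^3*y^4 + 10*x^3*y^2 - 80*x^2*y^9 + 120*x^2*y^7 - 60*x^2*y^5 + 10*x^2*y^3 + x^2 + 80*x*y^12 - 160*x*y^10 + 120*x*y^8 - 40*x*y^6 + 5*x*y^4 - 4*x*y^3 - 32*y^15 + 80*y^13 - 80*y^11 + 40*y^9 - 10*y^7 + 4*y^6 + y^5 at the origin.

A_{4}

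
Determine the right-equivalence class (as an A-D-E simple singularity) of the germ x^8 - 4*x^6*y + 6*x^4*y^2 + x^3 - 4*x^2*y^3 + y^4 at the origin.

E_6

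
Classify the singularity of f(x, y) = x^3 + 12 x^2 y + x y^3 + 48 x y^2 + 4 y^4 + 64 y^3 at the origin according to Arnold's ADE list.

E7

The Hessian of f at 0 has rank 0. Corank 2; j^3 = (x + 4*y)^3 is a perfect cube, so E-series; the 4-jet and mu = 7 give E_7.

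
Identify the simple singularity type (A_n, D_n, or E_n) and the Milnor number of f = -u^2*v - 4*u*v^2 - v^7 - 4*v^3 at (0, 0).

The Hessian of f at 0 has rank 0. Corank 2; j^3 = -v*(u + 2*v)^2 has shape L^2 M (L != M), so D-series; mu = 8 gives D_8.

Type D_8, Milnor number mu = 8.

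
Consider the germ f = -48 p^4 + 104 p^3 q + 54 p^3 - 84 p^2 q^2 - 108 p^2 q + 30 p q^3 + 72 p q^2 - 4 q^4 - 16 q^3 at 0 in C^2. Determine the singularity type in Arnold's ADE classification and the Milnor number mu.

Type E_7, Milnor number mu = 7.

The Hessian of f at 0 is [[0, 0], [0, 0]] with rank 0, so corank 2. A Groebner basis of the Jacobian ideal J(f) in C{p,q} is {19683*p^2/4 - 6561*p*q + q^4 - 27*q^3/4 + 2187*q^2, p^3 - 189*p^2/2 + 126*p*q - q^3/6 - 42*q^2, p^2*q - 405*p^2/4 + 135*p*q - 11*q^3/36 - 45*q^2, -81*p^2 + p*q^2 + 108*p*q - 5*q^3/9 - 36*q^2}; counting standard monomials gives mu = 7. Corank 2; j^3 = 2*(3*p - 2*q)^3 is a perfect cube, so E-series; the 4-jet and mu = 7 give E_7.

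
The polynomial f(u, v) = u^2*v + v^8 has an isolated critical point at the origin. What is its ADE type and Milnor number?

Type D_9, Milnor number mu = 9.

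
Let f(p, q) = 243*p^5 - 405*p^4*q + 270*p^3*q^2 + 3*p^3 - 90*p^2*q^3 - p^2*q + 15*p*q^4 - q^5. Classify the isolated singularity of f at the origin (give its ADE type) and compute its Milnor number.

The Hessian of f at 0 has rank 0. Corank 2; j^3 = p^2*(3*p - q) has shape L^2 M (L != M), so D-series; mu = 6 gives D_6.

Type D_{6}, Milnor number mu = 6.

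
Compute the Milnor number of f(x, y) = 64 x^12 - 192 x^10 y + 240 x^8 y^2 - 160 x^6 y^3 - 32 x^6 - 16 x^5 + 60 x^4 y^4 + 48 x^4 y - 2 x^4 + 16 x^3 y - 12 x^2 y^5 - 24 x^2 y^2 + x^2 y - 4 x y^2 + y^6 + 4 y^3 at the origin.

The Hessian of f at 0 is [[0, 0], [0, 0]] with rank 0, so corank 2. A Groebner basis of the Jacobian ideal J(f) in C{x,y} is {10*x^2/1539 - 14339*x*y/393984 + y^4 - 4099*y^3/24624 + 3073*y^2/65664, x^3 + 128*x^2/513 - 1021*x*y/2052 + 4*y^3/513 - y^2/342, x^2*y + x*y/4 - y^2/2, -32*x^2/1539 + x*y^2 + 4099*x*y/24624 - 1027*y^3/1539 - 1025*y^2/4104}; counting standard monomials gives mu = 7. Corank 2; j^3 = y*(x - 2*y)^2 has shape L^2 M (L != M), so D-series; mu = 7 gives D_7.

7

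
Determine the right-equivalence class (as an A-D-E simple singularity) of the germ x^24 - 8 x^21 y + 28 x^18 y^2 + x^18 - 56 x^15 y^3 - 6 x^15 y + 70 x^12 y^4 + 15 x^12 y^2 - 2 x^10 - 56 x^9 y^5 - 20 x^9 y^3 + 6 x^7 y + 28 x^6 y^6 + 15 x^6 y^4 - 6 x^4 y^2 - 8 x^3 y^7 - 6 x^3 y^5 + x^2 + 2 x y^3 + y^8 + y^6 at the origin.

The Hessian of f at 0 has rank 1. Corank 1: A-series; mu = 7 gives A_7.

A7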